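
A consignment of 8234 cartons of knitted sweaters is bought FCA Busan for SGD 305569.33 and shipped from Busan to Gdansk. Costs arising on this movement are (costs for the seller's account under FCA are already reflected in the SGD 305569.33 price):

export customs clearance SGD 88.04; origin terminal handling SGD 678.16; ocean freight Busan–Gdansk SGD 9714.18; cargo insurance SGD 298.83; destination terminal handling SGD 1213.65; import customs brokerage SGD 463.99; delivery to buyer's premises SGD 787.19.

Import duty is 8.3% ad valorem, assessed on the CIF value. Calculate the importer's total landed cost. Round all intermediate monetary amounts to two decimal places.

Total landed cost: SGD 344974.95

FCA: the seller delivers export-cleared goods to the carrier; the buyer bears costs from that point.
Already in the invoice (seller's account under FCA): export clearance — exclude.
CIF value = FCA price + origin terminal + freight + insurance = 305569.33 + 678.16 + 9714.18 + 298.83 = 316260.50
Import duty = 316260.50 × 8.3% = 26249.62
Buyer bears: origin terminal 678.16 + freight 9714.18 + insurance 298.83 + destination terminal 1213.65 + brokerage 463.99 + delivery 787.19 + duty 26249.62 = 39405.62
Landed cost = invoice 305569.33 + 39405.62 = 344974.95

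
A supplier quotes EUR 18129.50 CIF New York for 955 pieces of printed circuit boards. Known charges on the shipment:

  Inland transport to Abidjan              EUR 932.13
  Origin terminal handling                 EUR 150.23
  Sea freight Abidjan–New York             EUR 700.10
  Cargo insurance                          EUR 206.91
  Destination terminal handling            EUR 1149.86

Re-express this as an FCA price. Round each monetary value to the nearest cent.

FCA price: EUR 17072.26

Not relevant to the conversion: inland to port — on the seller under both CIF and FCA; already in the CIF price and stays in the FCA price. destination terminal — on the buyer under both terms; not part of either seller's price.
From CIF to FCA, the seller no longer bears: origin terminal, freight, insurance.
FCA price = 18129.50 − 150.23 − 700.10 − 206.91 = 17072.26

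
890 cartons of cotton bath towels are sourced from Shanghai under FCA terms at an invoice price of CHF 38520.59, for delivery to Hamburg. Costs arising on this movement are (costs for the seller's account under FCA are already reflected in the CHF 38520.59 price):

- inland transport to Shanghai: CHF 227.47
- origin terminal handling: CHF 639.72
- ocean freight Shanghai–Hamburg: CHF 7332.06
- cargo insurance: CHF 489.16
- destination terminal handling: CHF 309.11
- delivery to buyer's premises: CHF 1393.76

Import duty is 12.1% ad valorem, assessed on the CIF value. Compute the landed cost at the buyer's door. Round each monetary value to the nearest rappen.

Total landed cost: CHF 54369.17

FCA: the seller delivers export-cleared goods to the carrier; the buyer bears costs from that point.
Already in the invoice (seller's account under FCA): inland to port — exclude.
CIF value = FCA price + origin terminal + freight + insurance = 38520.59 + 639.72 + 7332.06 + 489.16 = 46981.53
Import duty = 46981.53 × 12.1% = 5684.77
Buyer bears: origin terminal 639.72 + freight 7332.06 + insurance 489.16 + destination terminal 309.11 + delivery 1393.76 + duty 5684.77 = 15848.58
Landed cost = invoice 38520.59 + 15848.58 = 54369.17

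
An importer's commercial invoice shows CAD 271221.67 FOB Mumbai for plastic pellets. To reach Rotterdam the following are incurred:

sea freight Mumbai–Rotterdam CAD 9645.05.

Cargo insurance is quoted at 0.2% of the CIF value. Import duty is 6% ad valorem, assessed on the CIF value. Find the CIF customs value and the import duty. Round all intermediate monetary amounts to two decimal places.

CIF value: CAD 281429.58; import duty: CAD 16885.77

Let C be the CIF value. C = FOB price + freight + 0.2% × C
C − 0.2% × C = 271221.67 + 9645.05
0.998 × C = 280866.72
C = 280866.72 / 0.998 = 281429.58
Insurance premium = 0.2% × 281429.58 = 562.86
Import duty = 281429.58 × 6% = 16885.77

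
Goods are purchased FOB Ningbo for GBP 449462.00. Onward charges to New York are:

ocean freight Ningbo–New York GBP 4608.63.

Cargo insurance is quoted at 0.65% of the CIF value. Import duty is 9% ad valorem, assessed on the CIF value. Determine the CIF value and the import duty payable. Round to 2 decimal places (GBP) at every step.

CIF value: GBP 457041.40; import duty: GBP 41133.73

Let C be the CIF value. C = FOB price + freight + 0.65% × C
C − 0.65% × C = 449462.00 + 4608.63
0.9935 × C = 454070.63
C = 454070.63 / 0.9935 = 457041.40
Insurance premium = 0.65% × 457041.40 = 2970.77
Import duty = 457041.40 × 9% = 41133.73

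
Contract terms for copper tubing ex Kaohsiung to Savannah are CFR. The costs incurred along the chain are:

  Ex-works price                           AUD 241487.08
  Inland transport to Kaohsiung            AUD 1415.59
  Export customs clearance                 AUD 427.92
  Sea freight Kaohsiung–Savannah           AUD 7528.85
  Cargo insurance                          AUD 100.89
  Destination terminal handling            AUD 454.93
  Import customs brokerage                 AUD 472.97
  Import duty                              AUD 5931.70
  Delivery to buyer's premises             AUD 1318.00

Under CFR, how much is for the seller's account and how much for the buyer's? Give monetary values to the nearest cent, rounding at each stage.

CFR: the seller pays costs through ocean freight to the destination port, but not insurance.
Seller's account: goods 241487.08 + inland to port 1415.59 + export clearance 427.92 + freight 7528.85 = 250859.44
Buyer's account: insurance 100.89 + destination terminal 454.93 + brokerage 472.97 + duty 5931.70 + delivery 1318.00 = 8278.49

Seller: AUD 250859.44; buyer: AUD 8278.49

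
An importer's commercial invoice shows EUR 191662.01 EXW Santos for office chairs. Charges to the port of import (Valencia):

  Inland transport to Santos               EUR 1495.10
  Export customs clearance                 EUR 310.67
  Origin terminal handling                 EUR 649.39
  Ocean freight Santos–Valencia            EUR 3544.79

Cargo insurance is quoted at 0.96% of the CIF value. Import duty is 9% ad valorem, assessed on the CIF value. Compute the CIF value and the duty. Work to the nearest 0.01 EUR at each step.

CIF value: EUR 199577.91; import duty: EUR 17962.01

Let C be the CIF value. C = EXW price + pre-shipment costs + freight + 0.96% × C
C − 0.96% × C = 191662.01 + 1495.10 + 310.67 + 649.39 + 3544.79
0.9904 × C = 197661.96
C = 197661.96 / 0.9904 = 199577.91
Insurance premium = 0.96% × 199577.91 = 1915.95
Import duty = 199577.91 × 9% = 17962.01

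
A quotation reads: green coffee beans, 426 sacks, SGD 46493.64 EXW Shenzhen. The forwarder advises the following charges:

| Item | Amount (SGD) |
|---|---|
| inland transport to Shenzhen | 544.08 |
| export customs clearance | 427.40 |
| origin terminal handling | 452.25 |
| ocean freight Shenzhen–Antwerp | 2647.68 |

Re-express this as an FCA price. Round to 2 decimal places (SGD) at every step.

Not relevant to the conversion: freight, origin terminal — on the buyer under both terms; not part of either seller's price.
From EXW to FCA, the seller additionally bears: inland to port, export clearance.
FCA price = 46493.64 + 544.08 + 427.40 = 47465.12

FCA price: SGD 47465.12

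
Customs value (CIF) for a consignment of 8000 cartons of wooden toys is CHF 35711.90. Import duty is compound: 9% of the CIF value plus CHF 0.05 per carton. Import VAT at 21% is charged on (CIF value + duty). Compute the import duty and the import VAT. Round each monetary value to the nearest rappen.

Import duty: CHF 3614.07; import VAT: CHF 8258.45

Ad valorem component: 35711.90 × 9% = 3214.07
Specific component: 8000 × 0.05 = 400.00
Import duty = 3214.07 + 400.00 = 3614.07
VAT base = CIF + duty = 35711.90 + 3614.07 = 39325.97
Import VAT = 39325.97 × 21% = 8258.45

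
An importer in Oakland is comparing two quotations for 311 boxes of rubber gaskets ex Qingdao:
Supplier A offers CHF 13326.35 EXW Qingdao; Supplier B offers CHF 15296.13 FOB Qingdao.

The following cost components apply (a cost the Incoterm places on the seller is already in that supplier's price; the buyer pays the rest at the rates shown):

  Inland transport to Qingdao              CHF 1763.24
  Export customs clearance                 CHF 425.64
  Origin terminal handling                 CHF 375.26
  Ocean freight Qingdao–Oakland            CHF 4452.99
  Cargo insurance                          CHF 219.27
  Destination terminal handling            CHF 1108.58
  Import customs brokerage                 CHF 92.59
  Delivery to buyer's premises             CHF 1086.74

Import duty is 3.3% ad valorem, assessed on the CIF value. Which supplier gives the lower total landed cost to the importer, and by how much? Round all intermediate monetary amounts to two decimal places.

Supplier A (EXW):
CIF value = EXW price + inland to port + export clearance + origin terminal + freight + insurance = 13326.35 + 1763.24 + 425.64 + 375.26 + 4452.99 + 219.27 = 20562.75
Import duty = 20562.75 × 3.3% = 678.57
Buyer bears (A): 1763.24 + 425.64 + 375.26 + 4452.99 + 219.27 + 1108.58 + 92.59 + 1086.74 = 9524.31
Landed cost (A) = invoice 13326.35 + 9524.31 + duty 678.57 = 23529.23
Supplier B (FOB):
CIF value = FOB price + freight + insurance = 15296.13 + 4452.99 + 219.27 = 19968.39
Import duty = 19968.39 × 3.3% = 658.96
Buyer bears (B): 4452.99 + 219.27 + 1108.58 + 92.59 + 1086.74 = 6960.17
Landed cost (B) = invoice 15296.13 + 6960.17 + duty 658.96 = 22915.26
Difference = |23529.23 − 22915.26| = 613.97

Supplier B is cheaper by CHF 613.97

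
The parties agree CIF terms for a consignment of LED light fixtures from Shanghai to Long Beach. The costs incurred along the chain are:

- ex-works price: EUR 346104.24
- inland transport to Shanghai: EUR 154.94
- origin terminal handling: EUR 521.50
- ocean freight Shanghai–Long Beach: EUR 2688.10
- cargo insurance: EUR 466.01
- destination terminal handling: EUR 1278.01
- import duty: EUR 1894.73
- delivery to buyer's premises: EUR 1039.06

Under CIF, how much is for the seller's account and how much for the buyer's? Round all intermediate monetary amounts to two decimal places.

Seller: EUR 349934.79; buyer: EUR 4211.80

CIF: the seller pays costs through ocean freight and marine insurance to the destination port.
Seller's account: goods 346104.24 + inland to port 154.94 + origin terminal 521.50 + freight 2688.10 + insurance 466.01 = 349934.79
Buyer's account: destination terminal 1278.01 + duty 1894.73 + delivery 1039.06 = 4211.80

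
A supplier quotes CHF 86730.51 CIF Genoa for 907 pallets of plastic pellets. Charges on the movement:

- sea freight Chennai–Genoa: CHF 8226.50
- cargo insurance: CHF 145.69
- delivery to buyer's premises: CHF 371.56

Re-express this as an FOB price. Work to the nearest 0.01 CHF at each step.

Not relevant to the conversion: delivery — on the buyer under both terms; not part of either seller's price.
From CIF to FOB, the seller no longer bears: freight, insurance.
FOB price = 86730.51 − 8226.50 − 145.69 = 78358.32

FOB price: CHF 78358.32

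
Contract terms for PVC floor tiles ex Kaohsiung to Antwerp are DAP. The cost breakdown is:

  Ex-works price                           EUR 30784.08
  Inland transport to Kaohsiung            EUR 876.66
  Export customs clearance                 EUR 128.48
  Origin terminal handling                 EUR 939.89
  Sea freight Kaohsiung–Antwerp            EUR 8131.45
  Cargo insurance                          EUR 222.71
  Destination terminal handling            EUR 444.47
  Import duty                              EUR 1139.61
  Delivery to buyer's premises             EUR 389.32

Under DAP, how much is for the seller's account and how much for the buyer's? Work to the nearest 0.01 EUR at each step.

DAP: the seller bears all costs to the named destination except import duty and clearance.
Seller's account: goods 30784.08 + inland to port 876.66 + export clearance 128.48 + origin terminal 939.89 + freight 8131.45 + insurance 222.71 + destination terminal 444.47 + delivery 389.32 = 41917.06
Buyer's account: duty 1139.61 = 1139.61

Seller: EUR 41917.06; buyer: EUR 1139.61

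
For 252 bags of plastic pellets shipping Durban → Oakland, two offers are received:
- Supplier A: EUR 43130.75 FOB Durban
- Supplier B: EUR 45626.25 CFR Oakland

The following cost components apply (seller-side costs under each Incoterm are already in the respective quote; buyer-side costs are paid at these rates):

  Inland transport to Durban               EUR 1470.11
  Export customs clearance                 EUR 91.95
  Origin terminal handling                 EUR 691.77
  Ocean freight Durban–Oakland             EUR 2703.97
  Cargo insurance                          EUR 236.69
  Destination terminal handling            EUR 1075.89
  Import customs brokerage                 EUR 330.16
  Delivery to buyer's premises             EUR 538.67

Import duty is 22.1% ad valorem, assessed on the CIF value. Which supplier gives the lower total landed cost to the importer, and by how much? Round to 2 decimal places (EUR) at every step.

Supplier B is cheaper by EUR 254.54

Supplier A (FOB):
CIF value = FOB price + freight + insurance = 43130.75 + 2703.97 + 236.69 = 46071.41
Import duty = 46071.41 × 22.1% = 10181.78
Buyer bears (A): 2703.97 + 236.69 + 1075.89 + 330.16 + 538.67 = 4885.38
Landed cost (A) = invoice 43130.75 + 4885.38 + duty 10181.78 = 58197.91
Supplier B (CFR):
CIF value = CFR price + insurance = 45626.25 + 236.69 = 45862.94
Import duty = 45862.94 × 22.1% = 10135.71
Buyer bears (B): 236.69 + 1075.89 + 330.16 + 538.67 = 2181.41
Landed cost (B) = invoice 45626.25 + 2181.41 + duty 10135.71 = 57943.37
Difference = |58197.91 − 57943.37| = 254.54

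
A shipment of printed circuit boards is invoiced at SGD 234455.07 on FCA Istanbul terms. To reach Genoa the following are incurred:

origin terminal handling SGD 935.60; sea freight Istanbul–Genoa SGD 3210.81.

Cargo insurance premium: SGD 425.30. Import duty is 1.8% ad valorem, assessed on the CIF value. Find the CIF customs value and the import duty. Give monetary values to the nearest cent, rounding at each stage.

CIF = FCA price + pre-shipment costs + freight + insurance
CIF = 234455.07 + 935.60 + 3210.81 + 425.30 = 239026.78
Import duty = 239026.78 × 1.8% = 4302.48

CIF value: SGD 239026.78; import duty: SGD 4302.48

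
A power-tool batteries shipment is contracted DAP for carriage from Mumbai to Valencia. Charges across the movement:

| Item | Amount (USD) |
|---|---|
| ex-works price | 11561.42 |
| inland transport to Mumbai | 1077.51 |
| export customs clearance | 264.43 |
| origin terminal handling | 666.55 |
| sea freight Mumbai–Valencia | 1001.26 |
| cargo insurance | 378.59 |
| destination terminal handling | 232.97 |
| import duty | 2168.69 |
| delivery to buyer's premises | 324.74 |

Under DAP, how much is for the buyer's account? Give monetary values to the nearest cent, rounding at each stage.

Buyer's account: USD 2168.69

DAP: the seller bears all costs to the named destination except import duty and clearance.
Seller's account: goods 11561.42 + inland to port 1077.51 + export clearance 264.43 + origin terminal 666.55 + freight 1001.26 + insurance 378.59 + destination terminal 232.97 + delivery 324.74 = 15507.47
Buyer's account: duty 2168.69 = 2168.69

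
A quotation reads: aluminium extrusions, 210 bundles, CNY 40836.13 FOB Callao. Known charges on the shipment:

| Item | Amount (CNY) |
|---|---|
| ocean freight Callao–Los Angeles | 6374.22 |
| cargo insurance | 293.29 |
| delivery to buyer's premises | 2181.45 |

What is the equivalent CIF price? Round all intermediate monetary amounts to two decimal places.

CIF price: CNY 47503.64

Not relevant to the conversion: delivery — on the buyer under both terms; not part of either seller's price.
From FOB to CIF, the seller additionally bears: freight, insurance.
CIF price = 40836.13 + 6374.22 + 293.29 = 47503.64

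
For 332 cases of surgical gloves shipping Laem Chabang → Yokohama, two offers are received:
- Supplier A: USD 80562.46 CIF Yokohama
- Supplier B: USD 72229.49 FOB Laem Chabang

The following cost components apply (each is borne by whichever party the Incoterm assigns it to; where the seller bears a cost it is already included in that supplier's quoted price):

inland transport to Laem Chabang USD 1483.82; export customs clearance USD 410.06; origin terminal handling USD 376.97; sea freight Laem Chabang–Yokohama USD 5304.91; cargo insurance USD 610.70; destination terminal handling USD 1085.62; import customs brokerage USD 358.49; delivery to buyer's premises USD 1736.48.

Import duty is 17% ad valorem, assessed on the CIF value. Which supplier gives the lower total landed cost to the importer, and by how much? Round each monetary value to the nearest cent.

Supplier A (CIF):
The CIF price already equals the CIF value: 80562.46
Import duty = 80562.46 × 17% = 13695.62
Buyer bears (A): 1085.62 + 358.49 + 1736.48 = 3180.59
Landed cost (A) = invoice 80562.46 + 3180.59 + duty 13695.62 = 97438.67
Supplier B (FOB):
CIF value = FOB price + freight + insurance = 72229.49 + 5304.91 + 610.70 = 78145.10
Import duty = 78145.10 × 17% = 13284.67
Buyer bears (B): 5304.91 + 610.70 + 1085.62 + 358.49 + 1736.48 = 9096.20
Landed cost (B) = invoice 72229.49 + 9096.20 + duty 13284.67 = 94610.36
Difference = |97438.67 − 94610.36| = 2828.31

Supplier B is cheaper by USD 2828.31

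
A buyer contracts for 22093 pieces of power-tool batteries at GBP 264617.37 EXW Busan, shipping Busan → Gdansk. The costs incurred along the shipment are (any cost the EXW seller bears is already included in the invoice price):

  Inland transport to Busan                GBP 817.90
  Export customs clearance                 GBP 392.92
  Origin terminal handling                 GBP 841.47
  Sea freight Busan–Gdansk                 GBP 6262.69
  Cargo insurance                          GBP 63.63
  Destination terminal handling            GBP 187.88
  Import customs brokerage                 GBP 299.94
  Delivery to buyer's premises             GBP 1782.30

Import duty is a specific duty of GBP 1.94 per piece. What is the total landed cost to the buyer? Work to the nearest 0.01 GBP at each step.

EXW: the seller makes goods available at their premises; the buyer bears all onward costs.
CIF value = EXW price + inland to port + export clearance + origin terminal + freight + insurance = 264617.37 + 817.90 + 392.92 + 841.47 + 6262.69 + 63.63 = 272995.98
Import duty = 22093 × 1.94 = 42860.42
Buyer bears: inland to port 817.90 + export clearance 392.92 + origin terminal 841.47 + freight 6262.69 + insurance 63.63 + destination terminal 187.88 + brokerage 299.94 + delivery 1782.30 + duty 42860.42 = 53509.15
Landed cost = invoice 264617.37 + 53509.15 = 318126.52

Total landed cost: GBP 318126.52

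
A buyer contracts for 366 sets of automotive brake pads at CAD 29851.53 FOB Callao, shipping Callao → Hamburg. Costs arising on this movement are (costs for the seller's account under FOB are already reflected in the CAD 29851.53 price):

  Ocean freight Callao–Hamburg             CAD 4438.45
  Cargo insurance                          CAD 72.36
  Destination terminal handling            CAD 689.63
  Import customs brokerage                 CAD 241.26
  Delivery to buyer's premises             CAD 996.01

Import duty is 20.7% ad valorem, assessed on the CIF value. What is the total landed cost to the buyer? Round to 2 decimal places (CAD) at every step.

Total landed cost: CAD 43402.24

FOB: the seller bears costs until goods are on board at the origin port; the buyer bears freight, insurance and all costs thereafter.
CIF value = FOB price + freight + insurance = 29851.53 + 4438.45 + 72.36 = 34362.34
Import duty = 34362.34 × 20.7% = 7113.00
Buyer bears: freight 4438.45 + insurance 72.36 + destination terminal 689.63 + brokerage 241.26 + delivery 996.01 + duty 7113.00 = 13550.71
Landed cost = invoice 29851.53 + 13550.71 = 43402.24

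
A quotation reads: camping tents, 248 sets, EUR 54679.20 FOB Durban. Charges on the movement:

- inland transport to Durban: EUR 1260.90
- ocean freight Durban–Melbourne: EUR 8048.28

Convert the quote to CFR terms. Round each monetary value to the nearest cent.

Not relevant to the conversion: inland to port — on the seller under both FOB and CFR; already in the FOB price and stays in the CFR price.
From FOB to CFR, the seller additionally bears: freight.
CFR price = 54679.20 + 8048.28 = 62727.48

CFR price: EUR 62727.48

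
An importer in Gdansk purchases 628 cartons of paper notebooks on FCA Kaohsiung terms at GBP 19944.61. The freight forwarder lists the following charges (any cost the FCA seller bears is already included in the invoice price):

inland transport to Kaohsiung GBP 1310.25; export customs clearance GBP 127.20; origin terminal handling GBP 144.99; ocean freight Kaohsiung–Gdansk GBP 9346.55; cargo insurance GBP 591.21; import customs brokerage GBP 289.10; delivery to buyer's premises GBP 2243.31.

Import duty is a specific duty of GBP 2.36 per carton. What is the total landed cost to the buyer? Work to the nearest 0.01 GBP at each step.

Total landed cost: GBP 34041.85

FCA: the seller delivers export-cleared goods to the carrier; the buyer bears costs from that point.
Already in the invoice (seller's account under FCA): inland to port, export clearance — exclude.
CIF value = FCA price + origin terminal + freight + insurance = 19944.61 + 144.99 + 9346.55 + 591.21 = 30027.36
Import duty = 628 × 2.36 = 1482.08
Buyer bears: origin terminal 144.99 + freight 9346.55 + insurance 591.21 + brokerage 289.10 + delivery 2243.31 + duty 1482.08 = 14097.24
Landed cost = invoice 19944.61 + 14097.24 = 34041.85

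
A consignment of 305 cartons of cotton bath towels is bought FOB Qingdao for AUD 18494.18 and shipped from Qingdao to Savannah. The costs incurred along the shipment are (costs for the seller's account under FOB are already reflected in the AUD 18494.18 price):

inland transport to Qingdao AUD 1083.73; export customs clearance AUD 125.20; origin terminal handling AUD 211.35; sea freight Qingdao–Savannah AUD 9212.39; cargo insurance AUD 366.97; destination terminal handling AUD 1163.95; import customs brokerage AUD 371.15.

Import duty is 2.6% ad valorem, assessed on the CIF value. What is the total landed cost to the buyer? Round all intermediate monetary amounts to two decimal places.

FOB: the seller bears costs until goods are on board at the origin port; the buyer bears freight, insurance and all costs thereafter.
Already in the invoice (seller's account under FOB): inland to port, export clearance, origin terminal — exclude.
CIF value = FOB price + freight + insurance = 18494.18 + 9212.39 + 366.97 = 28073.54
Import duty = 28073.54 × 2.6% = 729.91
Buyer bears: freight 9212.39 + insurance 366.97 + destination terminal 1163.95 + brokerage 371.15 + duty 729.91 = 11844.37
Landed cost = invoice 18494.18 + 11844.37 = 30338.55

Total landed cost: AUD 30338.55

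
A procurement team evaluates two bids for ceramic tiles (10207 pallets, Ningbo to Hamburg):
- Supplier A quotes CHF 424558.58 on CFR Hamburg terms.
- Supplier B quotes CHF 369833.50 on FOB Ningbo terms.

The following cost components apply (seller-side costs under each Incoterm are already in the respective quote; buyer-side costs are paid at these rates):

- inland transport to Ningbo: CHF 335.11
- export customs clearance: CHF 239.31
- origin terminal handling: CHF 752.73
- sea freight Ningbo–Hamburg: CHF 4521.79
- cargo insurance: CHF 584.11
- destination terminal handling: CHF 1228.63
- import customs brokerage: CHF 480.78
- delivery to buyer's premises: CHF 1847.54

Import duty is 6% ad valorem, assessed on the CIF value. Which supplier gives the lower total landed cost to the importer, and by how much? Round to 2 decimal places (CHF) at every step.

Supplier B is cheaper by CHF 53215.49

Supplier A (CFR):
CIF value = CFR price + insurance = 424558.58 + 584.11 = 425142.69
Import duty = 425142.69 × 6% = 25508.56
Buyer bears (A): 584.11 + 1228.63 + 480.78 + 1847.54 = 4141.06
Landed cost (A) = invoice 424558.58 + 4141.06 + duty 25508.56 = 454208.20
Supplier B (FOB):
CIF value = FOB price + freight + insurance = 369833.50 + 4521.79 + 584.11 = 374939.40
Import duty = 374939.40 × 6% = 22496.36
Buyer bears (B): 4521.79 + 584.11 + 1228.63 + 480.78 + 1847.54 = 8662.85
Landed cost (B) = invoice 369833.50 + 8662.85 + duty 22496.36 = 400992.71
Difference = |454208.20 − 400992.71| = 53215.49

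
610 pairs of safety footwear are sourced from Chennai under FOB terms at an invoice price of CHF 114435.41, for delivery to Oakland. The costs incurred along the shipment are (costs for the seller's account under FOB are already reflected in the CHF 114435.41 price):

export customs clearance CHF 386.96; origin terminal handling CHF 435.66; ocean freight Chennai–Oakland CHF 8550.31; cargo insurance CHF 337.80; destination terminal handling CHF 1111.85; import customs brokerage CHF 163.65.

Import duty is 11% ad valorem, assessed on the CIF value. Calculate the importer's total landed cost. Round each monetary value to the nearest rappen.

Total landed cost: CHF 138164.61

FOB: the seller bears costs until goods are on board at the origin port; the buyer bears freight, insurance and all costs thereafter.
Already in the invoice (seller's account under FOB): export clearance, origin terminal — exclude.
CIF value = FOB price + freight + insurance = 114435.41 + 8550.31 + 337.80 = 123323.52
Import duty = 123323.52 × 11% = 13565.59
Buyer bears: freight 8550.31 + insurance 337.80 + destination terminal 1111.85 + brokerage 163.65 + duty 13565.59 = 23729.20
Landed cost = invoice 114435.41 + 23729.20 = 138164.61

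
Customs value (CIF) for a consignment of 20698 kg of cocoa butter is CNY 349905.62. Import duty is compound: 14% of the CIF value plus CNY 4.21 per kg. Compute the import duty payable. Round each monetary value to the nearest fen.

Import duty: CNY 136125.37

Ad valorem component: 349905.62 × 14% = 48986.79
Specific component: 20698 × 4.21 = 87138.58
Import duty = 48986.79 + 87138.58 = 136125.37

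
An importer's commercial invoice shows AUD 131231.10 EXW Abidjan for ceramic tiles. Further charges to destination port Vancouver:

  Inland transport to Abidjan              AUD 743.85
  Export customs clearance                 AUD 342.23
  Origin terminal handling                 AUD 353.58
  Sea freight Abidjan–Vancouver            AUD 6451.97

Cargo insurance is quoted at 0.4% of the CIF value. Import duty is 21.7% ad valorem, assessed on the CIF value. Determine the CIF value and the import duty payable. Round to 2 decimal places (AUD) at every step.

CIF value: AUD 139681.46; import duty: AUD 30310.88

Let C be the CIF value. C = EXW price + pre-shipment costs + freight + 0.4% × C
C − 0.4% × C = 131231.10 + 743.85 + 342.23 + 353.58 + 6451.97
0.996 × C = 139122.73
C = 139122.73 / 0.996 = 139681.46
Insurance premium = 0.4% × 139681.46 = 558.73
Import duty = 139681.46 × 21.7% = 30310.88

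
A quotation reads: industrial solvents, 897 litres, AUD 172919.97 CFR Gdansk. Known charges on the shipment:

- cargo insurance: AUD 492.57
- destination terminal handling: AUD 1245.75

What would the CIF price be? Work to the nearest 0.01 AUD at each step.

CIF price: AUD 173412.54

Not relevant to the conversion: destination terminal — on the buyer under both terms; not part of either seller's price.
From CFR to CIF, the seller additionally bears: insurance.
CIF price = 172919.97 + 492.57 = 173412.54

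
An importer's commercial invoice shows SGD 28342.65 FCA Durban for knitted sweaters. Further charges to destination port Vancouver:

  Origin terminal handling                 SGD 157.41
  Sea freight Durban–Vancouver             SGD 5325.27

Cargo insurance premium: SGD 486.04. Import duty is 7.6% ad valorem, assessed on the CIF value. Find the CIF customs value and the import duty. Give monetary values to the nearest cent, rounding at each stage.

CIF = FCA price + pre-shipment costs + freight + insurance
CIF = 28342.65 + 157.41 + 5325.27 + 486.04 = 34311.37
Import duty = 34311.37 × 7.6% = 2607.66

CIF value: SGD 34311.37; import duty: SGD 2607.66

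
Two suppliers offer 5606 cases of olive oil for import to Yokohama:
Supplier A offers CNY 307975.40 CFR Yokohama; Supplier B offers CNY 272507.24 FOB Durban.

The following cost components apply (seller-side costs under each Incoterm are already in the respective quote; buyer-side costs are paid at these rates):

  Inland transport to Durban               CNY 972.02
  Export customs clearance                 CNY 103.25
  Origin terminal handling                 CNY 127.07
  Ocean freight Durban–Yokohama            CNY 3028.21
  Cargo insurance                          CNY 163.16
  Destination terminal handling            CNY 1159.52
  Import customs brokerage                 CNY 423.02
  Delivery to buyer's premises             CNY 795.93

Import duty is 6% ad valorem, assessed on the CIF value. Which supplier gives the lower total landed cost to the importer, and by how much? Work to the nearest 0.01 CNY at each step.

Supplier A (CFR):
CIF value = CFR price + insurance = 307975.40 + 163.16 = 308138.56
Import duty = 308138.56 × 6% = 18488.31
Buyer bears (A): 163.16 + 1159.52 + 423.02 + 795.93 = 2541.63
Landed cost (A) = invoice 307975.40 + 2541.63 + duty 18488.31 = 329005.34
Supplier B (FOB):
CIF value = FOB price + freight + insurance = 272507.24 + 3028.21 + 163.16 = 275698.61
Import duty = 275698.61 × 6% = 16541.92
Buyer bears (B): 3028.21 + 163.16 + 1159.52 + 423.02 + 795.93 = 5569.84
Landed cost (B) = invoice 272507.24 + 5569.84 + duty 16541.92 = 294619.00
Difference = |329005.34 − 294619.00| = 34386.34

Supplier B is cheaper by CNY 34386.34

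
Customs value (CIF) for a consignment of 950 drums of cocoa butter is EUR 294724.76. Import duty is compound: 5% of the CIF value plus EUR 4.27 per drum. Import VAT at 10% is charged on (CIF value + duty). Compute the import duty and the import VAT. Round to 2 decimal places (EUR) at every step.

Import duty: EUR 18792.74; import VAT: EUR 31351.75

Ad valorem component: 294724.76 × 5% = 14736.24
Specific component: 950 × 4.27 = 4056.50
Import duty = 14736.24 + 4056.50 = 18792.74
VAT base = CIF + duty = 294724.76 + 18792.74 = 313517.50
Import VAT = 313517.50 × 10% = 31351.75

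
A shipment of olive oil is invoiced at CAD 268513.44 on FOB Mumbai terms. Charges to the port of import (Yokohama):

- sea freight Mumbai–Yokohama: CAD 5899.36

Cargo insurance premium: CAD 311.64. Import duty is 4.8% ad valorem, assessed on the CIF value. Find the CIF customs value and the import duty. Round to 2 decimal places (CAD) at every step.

CIF value: CAD 274724.44; import duty: CAD 13186.77

CIF = FOB price + freight + insurance
CIF = 268513.44 + 5899.36 + 311.64 = 274724.44
Import duty = 274724.44 × 4.8% = 13186.77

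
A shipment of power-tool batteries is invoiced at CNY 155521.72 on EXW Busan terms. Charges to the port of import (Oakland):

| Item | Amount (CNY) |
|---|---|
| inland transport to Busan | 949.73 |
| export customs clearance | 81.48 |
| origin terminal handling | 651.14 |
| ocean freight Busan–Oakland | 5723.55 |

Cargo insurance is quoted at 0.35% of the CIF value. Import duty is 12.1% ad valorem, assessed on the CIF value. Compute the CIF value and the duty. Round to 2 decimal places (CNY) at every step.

CIF value: CNY 163499.87; import duty: CNY 19783.48

Let C be the CIF value. C = EXW price + pre-shipment costs + freight + 0.35% × C
C − 0.35% × C = 155521.72 + 949.73 + 81.48 + 651.14 + 5723.55
0.9965 × C = 162927.62
C = 162927.62 / 0.9965 = 163499.87
Insurance premium = 0.35% × 163499.87 = 572.25
Import duty = 163499.87 × 12.1% = 19783.48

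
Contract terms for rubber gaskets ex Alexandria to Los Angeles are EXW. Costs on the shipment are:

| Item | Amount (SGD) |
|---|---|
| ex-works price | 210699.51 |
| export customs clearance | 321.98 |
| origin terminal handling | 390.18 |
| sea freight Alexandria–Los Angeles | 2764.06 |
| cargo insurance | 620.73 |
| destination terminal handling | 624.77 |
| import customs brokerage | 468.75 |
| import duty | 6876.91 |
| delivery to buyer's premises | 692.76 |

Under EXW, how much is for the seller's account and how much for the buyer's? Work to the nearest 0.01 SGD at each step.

EXW: the seller makes goods available at their premises; the buyer bears all onward costs.
Seller's account: goods 210699.51 = 210699.51
Buyer's account: export clearance 321.98 + origin terminal 390.18 + freight 2764.06 + insurance 620.73 + destination terminal 624.77 + brokerage 468.75 + duty 6876.91 + delivery 692.76 = 12760.14

Seller: SGD 210699.51; buyer: SGD 12760.14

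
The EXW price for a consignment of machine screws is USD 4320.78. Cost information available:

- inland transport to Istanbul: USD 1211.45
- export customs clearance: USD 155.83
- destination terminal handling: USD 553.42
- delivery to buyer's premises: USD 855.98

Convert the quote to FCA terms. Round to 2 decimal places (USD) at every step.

FCA price: USD 5688.06

Not relevant to the conversion: destination terminal, delivery — on the buyer under both terms; not part of either seller's price.
From EXW to FCA, the seller additionally bears: inland to port, export clearance.
FCA price = 4320.78 + 1211.45 + 155.83 = 5688.06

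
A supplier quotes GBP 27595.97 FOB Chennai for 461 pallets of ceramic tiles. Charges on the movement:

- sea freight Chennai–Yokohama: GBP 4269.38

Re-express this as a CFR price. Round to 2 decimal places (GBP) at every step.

CFR price: GBP 31865.35

From FOB to CFR, the seller additionally bears: freight.
CFR price = 27595.97 + 4269.38 = 31865.35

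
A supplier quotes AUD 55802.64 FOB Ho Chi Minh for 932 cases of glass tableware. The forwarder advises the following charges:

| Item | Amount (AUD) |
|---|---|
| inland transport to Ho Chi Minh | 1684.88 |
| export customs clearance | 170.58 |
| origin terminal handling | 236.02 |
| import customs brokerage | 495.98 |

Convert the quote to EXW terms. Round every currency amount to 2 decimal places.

EXW price: AUD 53711.16

Not relevant to the conversion: brokerage — on the buyer under both terms; not part of either seller's price.
From FOB to EXW, the seller no longer bears: inland to port, export clearance, origin terminal.
EXW price = 55802.64 − 1684.88 − 170.58 − 236.02 = 53711.16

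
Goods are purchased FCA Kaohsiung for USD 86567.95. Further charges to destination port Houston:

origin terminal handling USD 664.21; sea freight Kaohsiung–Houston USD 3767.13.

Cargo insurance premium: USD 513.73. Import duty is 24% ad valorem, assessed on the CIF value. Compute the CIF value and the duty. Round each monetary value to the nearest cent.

CIF value: USD 91513.02; import duty: USD 21963.12

CIF = FCA price + pre-shipment costs + freight + insurance
CIF = 86567.95 + 664.21 + 3767.13 + 513.73 = 91513.02
Import duty = 91513.02 × 24% = 21963.12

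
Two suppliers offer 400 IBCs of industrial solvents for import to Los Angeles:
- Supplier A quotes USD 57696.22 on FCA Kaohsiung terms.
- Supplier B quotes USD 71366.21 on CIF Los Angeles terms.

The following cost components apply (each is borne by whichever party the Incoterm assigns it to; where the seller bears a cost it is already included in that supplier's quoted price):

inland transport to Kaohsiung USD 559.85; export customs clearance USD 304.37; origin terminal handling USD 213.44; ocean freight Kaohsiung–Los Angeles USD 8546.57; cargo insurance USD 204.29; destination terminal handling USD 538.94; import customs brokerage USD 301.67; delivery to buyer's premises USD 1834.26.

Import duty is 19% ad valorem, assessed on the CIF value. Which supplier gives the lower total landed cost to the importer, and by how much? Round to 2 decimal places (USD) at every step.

Supplier A (FCA):
CIF value = FCA price + origin terminal + freight + insurance = 57696.22 + 213.44 + 8546.57 + 204.29 = 66660.52
Import duty = 66660.52 × 19% = 12665.50
Buyer bears (A): 213.44 + 8546.57 + 204.29 + 538.94 + 301.67 + 1834.26 = 11639.17
Landed cost (A) = invoice 57696.22 + 11639.17 + duty 12665.50 = 82000.89
Supplier B (CIF):
The CIF price already equals the CIF value: 71366.21
Import duty = 71366.21 × 19% = 13559.58
Buyer bears (B): 538.94 + 301.67 + 1834.26 = 2674.87
Landed cost (B) = invoice 71366.21 + 2674.87 + duty 13559.58 = 87600.66
Difference = |82000.89 − 87600.66| = 5599.77

Supplier A is cheaper by USD 5599.77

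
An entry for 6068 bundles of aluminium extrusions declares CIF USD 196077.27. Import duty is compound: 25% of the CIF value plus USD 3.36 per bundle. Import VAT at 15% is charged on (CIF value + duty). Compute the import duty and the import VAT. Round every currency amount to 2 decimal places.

Import duty: USD 69407.80; import VAT: USD 39822.76

Ad valorem component: 196077.27 × 25% = 49019.32
Specific component: 6068 × 3.36 = 20388.48
Import duty = 49019.32 + 20388.48 = 69407.80
VAT base = CIF + duty = 196077.27 + 69407.80 = 265485.07
Import VAT = 265485.07 × 15% = 39822.76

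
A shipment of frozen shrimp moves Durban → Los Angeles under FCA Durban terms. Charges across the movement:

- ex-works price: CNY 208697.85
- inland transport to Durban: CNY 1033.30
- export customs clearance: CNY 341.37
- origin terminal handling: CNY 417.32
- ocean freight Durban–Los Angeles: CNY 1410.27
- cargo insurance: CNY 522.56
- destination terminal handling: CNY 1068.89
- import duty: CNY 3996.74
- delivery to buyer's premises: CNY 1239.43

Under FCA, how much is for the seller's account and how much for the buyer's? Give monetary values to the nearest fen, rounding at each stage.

FCA: the seller delivers export-cleared goods to the carrier; the buyer bears costs from that point.
Seller's account: goods 208697.85 + inland to port 1033.30 + export clearance 341.37 = 210072.52
Buyer's account: origin terminal 417.32 + freight 1410.27 + insurance 522.56 + destination terminal 1068.89 + duty 3996.74 + delivery 1239.43 = 8655.21

Seller: CNY 210072.52; buyer: CNY 8655.21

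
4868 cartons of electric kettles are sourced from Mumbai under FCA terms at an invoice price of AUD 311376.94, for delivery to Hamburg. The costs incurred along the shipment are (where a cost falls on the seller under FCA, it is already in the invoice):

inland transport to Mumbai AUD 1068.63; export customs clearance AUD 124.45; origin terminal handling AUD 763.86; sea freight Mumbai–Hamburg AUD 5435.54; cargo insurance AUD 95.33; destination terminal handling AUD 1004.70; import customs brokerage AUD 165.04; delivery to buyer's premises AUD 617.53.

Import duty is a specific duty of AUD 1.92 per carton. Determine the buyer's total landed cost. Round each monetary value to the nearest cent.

Total landed cost: AUD 328805.50

FCA: the seller delivers export-cleared goods to the carrier; the buyer bears costs from that point.
Already in the invoice (seller's account under FCA): inland to port, export clearance — exclude.
CIF value = FCA price + origin terminal + freight + insurance = 311376.94 + 763.86 + 5435.54 + 95.33 = 317671.67
Import duty = 4868 × 1.92 = 9346.56
Buyer bears: origin terminal 763.86 + freight 5435.54 + insurance 95.33 + destination terminal 1004.70 + brokerage 165.04 + delivery 617.53 + duty 9346.56 = 17428.56
Landed cost = invoice 311376.94 + 17428.56 = 328805.50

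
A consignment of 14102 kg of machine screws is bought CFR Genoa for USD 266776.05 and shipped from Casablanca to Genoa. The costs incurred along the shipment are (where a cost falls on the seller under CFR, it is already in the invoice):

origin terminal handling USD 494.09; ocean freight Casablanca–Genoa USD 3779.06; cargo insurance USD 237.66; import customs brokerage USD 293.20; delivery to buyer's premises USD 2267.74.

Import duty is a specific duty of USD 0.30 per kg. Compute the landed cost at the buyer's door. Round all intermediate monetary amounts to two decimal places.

CFR: the seller pays costs through ocean freight to the destination port, but not insurance.
Already in the invoice (seller's account under CFR): origin terminal, freight — exclude.
CIF value = CFR price + insurance = 266776.05 + 237.66 = 267013.71
Import duty = 14102 × 0.30 = 4230.60
Buyer bears: insurance 237.66 + brokerage 293.20 + delivery 2267.74 + duty 4230.60 = 7029.20
Landed cost = invoice 266776.05 + 7029.20 = 273805.25

Total landed cost: USD 273805.25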